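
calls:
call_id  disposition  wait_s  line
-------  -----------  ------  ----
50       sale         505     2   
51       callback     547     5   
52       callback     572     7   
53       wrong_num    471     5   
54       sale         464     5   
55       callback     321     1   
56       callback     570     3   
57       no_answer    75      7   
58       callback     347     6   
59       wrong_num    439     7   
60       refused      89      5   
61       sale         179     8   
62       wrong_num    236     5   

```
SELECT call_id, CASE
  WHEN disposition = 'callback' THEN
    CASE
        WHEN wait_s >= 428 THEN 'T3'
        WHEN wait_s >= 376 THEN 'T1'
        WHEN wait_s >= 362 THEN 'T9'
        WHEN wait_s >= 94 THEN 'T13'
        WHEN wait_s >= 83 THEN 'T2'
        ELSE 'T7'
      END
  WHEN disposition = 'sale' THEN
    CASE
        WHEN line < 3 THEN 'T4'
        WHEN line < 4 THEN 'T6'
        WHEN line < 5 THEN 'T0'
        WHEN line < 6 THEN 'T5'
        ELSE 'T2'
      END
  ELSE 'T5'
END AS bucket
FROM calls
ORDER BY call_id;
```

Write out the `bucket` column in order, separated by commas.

call_id=50: disposition='sale' → inner[line < 3] → T4
call_id=51: disposition='callback' → inner[wait_s >= 428] → T3
call_id=52: disposition='callback' → inner[wait_s >= 428] → T3
call_id=53: disposition='wrong_num' → outer ELSE → T5
call_id=54: disposition='sale' → inner[line < 6] → T5
call_id=55: disposition='callback' → inner[wait_s >= 94] → T13
call_id=56: disposition='callback' → inner[wait_s >= 428] → T3
call_id=57: disposition='no_answer' → outer ELSE → T5
call_id=58: disposition='callback' → inner[wait_s >= 94] → T13
call_id=59: disposition='wrong_num' → outer ELSE → T5
call_id=60: disposition='refused' → outer ELSE → T5
call_id=61: disposition='sale' → inner[ELSE] → T2
call_id=62: disposition='wrong_num' → outer ELSE → T5

T4, T3, T3, T5, T5, T13, T3, T5, T13, T5, T5, T2, T5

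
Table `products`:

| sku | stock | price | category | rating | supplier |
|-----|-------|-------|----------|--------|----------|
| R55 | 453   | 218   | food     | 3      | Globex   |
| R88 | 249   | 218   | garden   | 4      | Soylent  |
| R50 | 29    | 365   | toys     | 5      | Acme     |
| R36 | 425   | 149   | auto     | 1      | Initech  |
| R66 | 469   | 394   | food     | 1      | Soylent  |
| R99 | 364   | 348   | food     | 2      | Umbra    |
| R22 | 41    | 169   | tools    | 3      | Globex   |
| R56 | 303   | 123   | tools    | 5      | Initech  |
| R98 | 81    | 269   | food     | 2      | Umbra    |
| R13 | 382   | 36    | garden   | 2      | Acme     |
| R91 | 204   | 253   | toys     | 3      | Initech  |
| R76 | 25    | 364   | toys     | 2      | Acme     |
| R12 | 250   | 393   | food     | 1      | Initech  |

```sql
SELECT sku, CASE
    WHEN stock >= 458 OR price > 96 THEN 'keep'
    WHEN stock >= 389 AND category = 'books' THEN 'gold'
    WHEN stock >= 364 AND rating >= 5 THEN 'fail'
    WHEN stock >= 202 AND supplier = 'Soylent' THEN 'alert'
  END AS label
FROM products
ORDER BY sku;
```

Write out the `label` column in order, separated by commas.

keep, NULL, keep, keep, keep, keep, keep, keep, keep, keep, keep, keep, keep

sku=R12: stock >= 458 OR price > 96 → keep
sku=R13: (no match → NULL) → NULL
sku=R22: stock >= 458 OR price > 96 → keep
sku=R36: stock >= 458 OR price > 96 → keep
sku=R50: stock >= 458 OR price > 96 → keep
sku=R55: stock >= 458 OR price > 96 → keep
sku=R56: stock >= 458 OR price > 96 → keep
sku=R66: stock >= 458 OR price > 96 → keep
sku=R76: stock >= 458 OR price > 96 → keep
sku=R88: stock >= 458 OR price > 96 → keep
sku=R91: stock >= 458 OR price > 96 → keep
sku=R98: stock >= 458 OR price > 96 → keep
sku=R99: stock >= 458 OR price > 96 → keep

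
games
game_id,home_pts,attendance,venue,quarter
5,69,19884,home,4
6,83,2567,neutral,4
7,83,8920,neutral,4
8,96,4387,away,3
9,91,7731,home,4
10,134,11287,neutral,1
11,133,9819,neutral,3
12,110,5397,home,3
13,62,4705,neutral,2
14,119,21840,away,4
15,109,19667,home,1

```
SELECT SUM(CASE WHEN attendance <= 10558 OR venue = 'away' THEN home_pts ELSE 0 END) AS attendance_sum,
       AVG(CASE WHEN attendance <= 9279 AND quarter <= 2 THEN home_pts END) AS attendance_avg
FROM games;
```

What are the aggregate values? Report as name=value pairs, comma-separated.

attendance_sum=777, attendance_avg=62

[attendance_sum: attendance <= 10558 OR venue = 'away']
game_id=5: ✗
game_id=6: ✓ → 83
game_id=7: ✓ → 83
game_id=8: ✓ → 96
game_id=9: ✓ → 91
game_id=10: ✗
game_id=11: ✓ → 133
game_id=12: ✓ → 110
game_id=13: ✓ → 62
game_id=14: ✓ → 119
game_id=15: ✗
attendance_sum = 83 + 83 + 96 + 91 + 133 + 110 + 62 + 119 = 777
—
[attendance_avg: attendance <= 9279 AND quarter <= 2]
game_id=5: ✗
game_id=6: ✗
game_id=7: ✗
game_id=8: ✗
game_id=9: ✗
game_id=10: ✗
game_id=11: ✗
game_id=12: ✗
game_id=13: ✓ → 62
game_id=14: ✗
game_id=15: ✗
attendance_avg = 62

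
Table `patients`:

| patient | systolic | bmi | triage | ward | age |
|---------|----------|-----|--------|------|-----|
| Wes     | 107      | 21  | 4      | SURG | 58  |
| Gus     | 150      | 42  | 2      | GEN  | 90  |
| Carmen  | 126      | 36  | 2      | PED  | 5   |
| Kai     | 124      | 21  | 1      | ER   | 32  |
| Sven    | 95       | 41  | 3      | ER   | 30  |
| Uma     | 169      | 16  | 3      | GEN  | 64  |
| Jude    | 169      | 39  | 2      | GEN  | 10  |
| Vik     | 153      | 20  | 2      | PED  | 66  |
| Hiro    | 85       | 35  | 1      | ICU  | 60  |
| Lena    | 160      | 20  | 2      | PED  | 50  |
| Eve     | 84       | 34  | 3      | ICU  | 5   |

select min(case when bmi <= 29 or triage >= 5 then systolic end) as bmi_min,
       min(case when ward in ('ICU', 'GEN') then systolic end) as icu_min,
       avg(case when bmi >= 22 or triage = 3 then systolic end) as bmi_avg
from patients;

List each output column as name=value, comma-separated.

[bmi_min: bmi <= 29 or triage >= 5]
patient=Wes: ✓ → 107
patient=Gus: ✗
patient=Carmen: ✗
patient=Kai: ✓ → 124
patient=Sven: ✗
patient=Uma: ✓ → 169
patient=Jude: ✗
patient=Vik: ✓ → 153
patient=Hiro: ✗
patient=Lena: ✓ → 160
patient=Eve: ✗
bmi_min = MIN(107, 124, 169, 153, 160) = 107
—
[icu_min: ward in ('ICU', 'GEN')]
patient=Wes: ✗
patient=Gus: ✓ → 150
patient=Carmen: ✗
patient=Kai: ✗
patient=Sven: ✗
patient=Uma: ✓ → 169
patient=Jude: ✓ → 169
patient=Vik: ✗
patient=Hiro: ✓ → 85
patient=Lena: ✗
patient=Eve: ✓ → 84
icu_min = MIN(150, 169, 169, 85, 84) = 84
—
[bmi_avg: bmi >= 22 or triage = 3]
patient=Wes: ✗
patient=Gus: ✓ → 150
patient=Carmen: ✓ → 126
patient=Kai: ✗
patient=Sven: ✓ → 95
patient=Uma: ✓ → 169
patient=Jude: ✓ → 169
patient=Vik: ✗
patient=Hiro: ✓ → 85
patient=Lena: ✗
patient=Eve: ✓ → 84
bmi_avg = (150 + 126 + 95 + 169 + 169 + 85 + 84) / 7 = 125.4285714286

bmi_min=107, icu_min=84, bmi_avg=125.4285714286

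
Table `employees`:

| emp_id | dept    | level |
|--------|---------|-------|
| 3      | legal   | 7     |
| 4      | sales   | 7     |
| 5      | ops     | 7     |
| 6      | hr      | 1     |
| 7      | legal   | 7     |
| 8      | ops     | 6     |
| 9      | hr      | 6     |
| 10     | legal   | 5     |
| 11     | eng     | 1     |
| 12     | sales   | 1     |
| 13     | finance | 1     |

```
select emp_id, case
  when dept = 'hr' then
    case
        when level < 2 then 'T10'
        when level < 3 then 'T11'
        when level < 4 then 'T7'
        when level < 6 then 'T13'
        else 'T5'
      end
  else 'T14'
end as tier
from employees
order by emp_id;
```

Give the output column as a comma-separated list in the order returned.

emp_id=3: dept='legal' → outer ELSE → T14
emp_id=4: dept='sales' → outer ELSE → T14
emp_id=5: dept='ops' → outer ELSE → T14
emp_id=6: dept='hr' → inner[level < 2] → T10
emp_id=7: dept='legal' → outer ELSE → T14
emp_id=8: dept='ops' → outer ELSE → T14
emp_id=9: dept='hr' → inner[ELSE] → T5
emp_id=10: dept='legal' → outer ELSE → T14
emp_id=11: dept='eng' → outer ELSE → T14
emp_id=12: dept='sales' → outer ELSE → T14
emp_id=13: dept='finance' → outer ELSE → T14

T14, T14, T14, T10, T14, T14, T5, T14, T14, T14, T14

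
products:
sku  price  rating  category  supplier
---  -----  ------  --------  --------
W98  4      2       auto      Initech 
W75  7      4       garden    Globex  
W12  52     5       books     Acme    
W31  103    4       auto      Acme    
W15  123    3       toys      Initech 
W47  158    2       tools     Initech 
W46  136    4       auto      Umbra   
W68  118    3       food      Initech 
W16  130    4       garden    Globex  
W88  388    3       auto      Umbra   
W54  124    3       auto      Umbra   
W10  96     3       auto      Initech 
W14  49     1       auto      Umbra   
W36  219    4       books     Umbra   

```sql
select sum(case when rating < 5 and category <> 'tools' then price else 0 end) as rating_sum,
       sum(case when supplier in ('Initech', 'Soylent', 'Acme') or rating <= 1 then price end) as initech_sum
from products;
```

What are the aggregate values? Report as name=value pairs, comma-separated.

[rating_sum: rating < 5 and category <> 'tools']
sku=W98: ✓ → 4
sku=W75: ✓ → 7
sku=W12: ✗
sku=W31: ✓ → 103
sku=W15: ✓ → 123
sku=W47: ✗
sku=W46: ✓ → 136
sku=W68: ✓ → 118
sku=W16: ✓ → 130
sku=W88: ✓ → 388
sku=W54: ✓ → 124
sku=W10: ✓ → 96
sku=W14: ✓ → 49
sku=W36: ✓ → 219
rating_sum = 4 + 7 + 103 + 123 + 136 + 118 + 130 + 388 + 124 + 96 + 49 + 219 = 1497
—
[initech_sum: supplier in ('Initech', 'Soylent', 'Acme') or rating <= 1]
sku=W98: ✓ → 4
sku=W75: ✗
sku=W12: ✓ → 52
sku=W31: ✓ → 103
sku=W15: ✓ → 123
sku=W47: ✓ → 158
sku=W46: ✗
sku=W68: ✓ → 118
sku=W16: ✗
sku=W88: ✗
sku=W54: ✗
sku=W10: ✓ → 96
sku=W14: ✓ → 49
sku=W36: ✗
initech_sum = 4 + 52 + 103 + 123 + 158 + 118 + 96 + 49 = 703

rating_sum=1497, initech_sum=703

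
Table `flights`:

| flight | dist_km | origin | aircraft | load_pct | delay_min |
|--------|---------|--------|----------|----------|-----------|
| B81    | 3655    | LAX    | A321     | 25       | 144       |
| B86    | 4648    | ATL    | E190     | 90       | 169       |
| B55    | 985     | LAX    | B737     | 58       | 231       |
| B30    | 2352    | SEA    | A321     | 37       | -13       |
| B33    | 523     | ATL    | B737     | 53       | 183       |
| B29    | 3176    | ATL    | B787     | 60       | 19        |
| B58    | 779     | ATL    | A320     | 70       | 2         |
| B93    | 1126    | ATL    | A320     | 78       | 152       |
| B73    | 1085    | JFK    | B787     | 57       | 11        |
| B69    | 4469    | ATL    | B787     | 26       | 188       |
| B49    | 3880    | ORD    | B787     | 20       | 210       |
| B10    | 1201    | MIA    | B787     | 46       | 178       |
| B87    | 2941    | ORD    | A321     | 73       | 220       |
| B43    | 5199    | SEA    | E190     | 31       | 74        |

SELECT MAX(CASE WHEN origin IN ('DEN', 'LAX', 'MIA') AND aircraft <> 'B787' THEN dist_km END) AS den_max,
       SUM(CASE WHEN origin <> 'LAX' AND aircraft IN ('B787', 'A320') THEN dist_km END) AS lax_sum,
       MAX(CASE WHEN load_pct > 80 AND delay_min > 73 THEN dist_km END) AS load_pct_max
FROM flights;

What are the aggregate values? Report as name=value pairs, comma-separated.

[den_max: origin IN ('DEN', 'LAX', 'MIA') AND aircraft <> 'B787']
flight=B81: ✓ → 3655
flight=B86: ✗
flight=B55: ✓ → 985
flight=B30: ✗
flight=B33: ✗
flight=B29: ✗
flight=B58: ✗
flight=B93: ✗
flight=B73: ✗
flight=B69: ✗
flight=B49: ✗
flight=B10: ✗
flight=B87: ✗
flight=B43: ✗
den_max = MAX(3655, 985) = 3655
—
[lax_sum: origin <> 'LAX' AND aircraft IN ('B787', 'A320')]
flight=B81: ✗
flight=B86: ✗
flight=B55: ✗
flight=B30: ✗
flight=B33: ✗
flight=B29: ✓ → 3176
flight=B58: ✓ → 779
flight=B93: ✓ → 1126
flight=B73: ✓ → 1085
flight=B69: ✓ → 4469
flight=B49: ✓ → 3880
flight=B10: ✓ → 1201
flight=B87: ✗
flight=B43: ✗
lax_sum = 3176 + 779 + 1126 + 1085 + 4469 + 3880 + 1201 = 15716
—
[load_pct_max: load_pct > 80 AND delay_min > 73]
flight=B81: ✗
flight=B86: ✓ → 4648
flight=B55: ✗
flight=B30: ✗
flight=B33: ✗
flight=B29: ✗
flight=B58: ✗
flight=B93: ✗
flight=B73: ✗
flight=B69: ✗
flight=B49: ✗
flight=B10: ✗
flight=B87: ✗
flight=B43: ✗
load_pct_max = MAX(4648) = 4648

den_max=3655, lax_sum=15716, load_pct_max=4648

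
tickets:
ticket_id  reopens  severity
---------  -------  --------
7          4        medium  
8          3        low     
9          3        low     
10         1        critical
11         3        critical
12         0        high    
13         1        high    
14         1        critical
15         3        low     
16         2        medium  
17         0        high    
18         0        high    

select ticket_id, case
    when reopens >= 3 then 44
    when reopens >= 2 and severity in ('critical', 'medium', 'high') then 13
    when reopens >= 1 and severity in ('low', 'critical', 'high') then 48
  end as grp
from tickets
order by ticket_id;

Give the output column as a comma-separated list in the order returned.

44, 44, 44, 48, 44, NULL, 48, 48, 44, 13, NULL, NULL

ticket_id=7: reopens >= 3 → 44
ticket_id=8: reopens >= 3 → 44
ticket_id=9: reopens >= 3 → 44
ticket_id=10: reopens >= 1 and severity in ('low', 'critical', 'high') → 48
ticket_id=11: reopens >= 3 → 44
ticket_id=12: (no match → NULL) → NULL
ticket_id=13: reopens >= 1 and severity in ('low', 'critical', 'high') → 48
ticket_id=14: reopens >= 1 and severity in ('low', 'critical', 'high') → 48
ticket_id=15: reopens >= 3 → 44
ticket_id=16: reopens >= 2 and severity in ('critical', 'medium', 'high') → 13
ticket_id=17: (no match → NULL) → NULL
ticket_id=18: (no match → NULL) → NULL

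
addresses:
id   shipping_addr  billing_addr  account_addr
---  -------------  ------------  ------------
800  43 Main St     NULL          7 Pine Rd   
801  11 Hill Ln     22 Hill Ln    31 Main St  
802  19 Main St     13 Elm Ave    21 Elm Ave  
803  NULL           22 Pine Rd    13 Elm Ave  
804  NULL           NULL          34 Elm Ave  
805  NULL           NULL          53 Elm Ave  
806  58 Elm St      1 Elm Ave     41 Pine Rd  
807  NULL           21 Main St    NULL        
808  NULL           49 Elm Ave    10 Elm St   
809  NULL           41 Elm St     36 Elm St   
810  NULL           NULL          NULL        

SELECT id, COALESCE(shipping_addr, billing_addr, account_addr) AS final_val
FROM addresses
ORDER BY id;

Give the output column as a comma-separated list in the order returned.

id=800: shipping_addr=43 Main St → 43 Main St
id=801: shipping_addr=11 Hill Ln → 11 Hill Ln
id=802: shipping_addr=19 Main St → 19 Main St
id=803: shipping_addr=NULL, billing_addr=22 Pine Rd → 22 Pine Rd
id=804: shipping_addr=NULL, billing_addr=NULL, account_addr=34 Elm Ave → 34 Elm Ave
id=805: shipping_addr=NULL, billing_addr=NULL, account_addr=53 Elm Ave → 53 Elm Ave
id=806: shipping_addr=58 Elm St → 58 Elm St
id=807: shipping_addr=NULL, billing_addr=21 Main St → 21 Main St
id=808: shipping_addr=NULL, billing_addr=49 Elm Ave → 49 Elm Ave
id=809: shipping_addr=NULL, billing_addr=41 Elm St → 41 Elm St
id=810: shipping_addr=NULL, billing_addr=NULL, account_addr=NULL (all NULL) → NULL

43 Main St, 11 Hill Ln, 19 Main St, 22 Pine Rd, 34 Elm Ave, 53 Elm Ave, 58 Elm St, 21 Main St, 49 Elm Ave, 41 Elm St, NULL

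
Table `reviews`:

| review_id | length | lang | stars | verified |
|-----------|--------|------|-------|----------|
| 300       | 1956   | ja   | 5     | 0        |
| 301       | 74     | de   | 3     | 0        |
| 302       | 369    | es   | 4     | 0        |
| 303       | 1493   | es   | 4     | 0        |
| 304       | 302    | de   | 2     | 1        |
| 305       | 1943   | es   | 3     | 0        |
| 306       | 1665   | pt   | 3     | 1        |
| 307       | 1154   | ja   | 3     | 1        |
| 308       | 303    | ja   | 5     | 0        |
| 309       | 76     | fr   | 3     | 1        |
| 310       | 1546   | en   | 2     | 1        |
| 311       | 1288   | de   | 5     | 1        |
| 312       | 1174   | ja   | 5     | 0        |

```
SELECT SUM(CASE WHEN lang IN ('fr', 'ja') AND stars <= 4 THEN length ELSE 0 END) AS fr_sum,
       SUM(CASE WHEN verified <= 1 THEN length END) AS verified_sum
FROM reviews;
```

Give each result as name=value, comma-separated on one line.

fr_sum=1230, verified_sum=13343

[fr_sum: lang IN ('fr', 'ja') AND stars <= 4]
review_id=300: ✗
review_id=301: ✗
review_id=302: ✗
review_id=303: ✗
review_id=304: ✗
review_id=305: ✗
review_id=306: ✗
review_id=307: ✓ → 1154
review_id=308: ✗
review_id=309: ✓ → 76
review_id=310: ✗
review_id=311: ✗
review_id=312: ✗
fr_sum = 1154 + 76 = 1230
—
[verified_sum: verified <= 1]
review_id=300: ✓ → 1956
review_id=301: ✓ → 74
review_id=302: ✓ → 369
review_id=303: ✓ → 1493
review_id=304: ✓ → 302
review_id=305: ✓ → 1943
review_id=306: ✓ → 1665
review_id=307: ✓ → 1154
review_id=308: ✓ → 303
review_id=309: ✓ → 76
review_id=310: ✓ → 1546
review_id=311: ✓ → 1288
review_id=312: ✓ → 1174
verified_sum = 1956 + 74 + 369 + 1493 + 302 + 1943 + 1665 + 1154 + 303 + 76 + 1546 + 1288 + 1174 = 13343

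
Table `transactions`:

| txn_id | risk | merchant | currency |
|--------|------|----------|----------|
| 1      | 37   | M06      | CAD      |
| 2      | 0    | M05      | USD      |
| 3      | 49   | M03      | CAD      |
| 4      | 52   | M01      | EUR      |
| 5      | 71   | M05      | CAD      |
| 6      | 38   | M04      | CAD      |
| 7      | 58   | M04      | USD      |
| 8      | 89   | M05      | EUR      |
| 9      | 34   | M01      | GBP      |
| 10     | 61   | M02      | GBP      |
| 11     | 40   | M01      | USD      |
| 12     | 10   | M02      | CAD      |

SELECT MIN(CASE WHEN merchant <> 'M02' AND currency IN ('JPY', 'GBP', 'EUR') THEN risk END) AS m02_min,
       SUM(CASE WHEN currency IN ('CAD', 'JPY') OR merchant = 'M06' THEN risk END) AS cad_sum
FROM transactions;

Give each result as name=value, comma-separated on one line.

[m02_min: merchant <> 'M02' AND currency IN ('JPY', 'GBP', 'EUR')]
txn_id=1: ✗
txn_id=2: ✗
txn_id=3: ✗
txn_id=4: ✓ → 52
txn_id=5: ✗
txn_id=6: ✗
txn_id=7: ✗
txn_id=8: ✓ → 89
txn_id=9: ✓ → 34
txn_id=10: ✗
txn_id=11: ✗
txn_id=12: ✗
m02_min = MIN(52, 89, 34) = 34
—
[cad_sum: currency IN ('CAD', 'JPY') OR merchant = 'M06']
txn_id=1: ✓ → 37
txn_id=2: ✗
txn_id=3: ✓ → 49
txn_id=4: ✗
txn_id=5: ✓ → 71
txn_id=6: ✓ → 38
txn_id=7: ✗
txn_id=8: ✗
txn_id=9: ✗
txn_id=10: ✗
txn_id=11: ✗
txn_id=12: ✓ → 10
cad_sum = 37 + 49 + 71 + 38 + 10 = 205

m02_min=34, cad_sum=205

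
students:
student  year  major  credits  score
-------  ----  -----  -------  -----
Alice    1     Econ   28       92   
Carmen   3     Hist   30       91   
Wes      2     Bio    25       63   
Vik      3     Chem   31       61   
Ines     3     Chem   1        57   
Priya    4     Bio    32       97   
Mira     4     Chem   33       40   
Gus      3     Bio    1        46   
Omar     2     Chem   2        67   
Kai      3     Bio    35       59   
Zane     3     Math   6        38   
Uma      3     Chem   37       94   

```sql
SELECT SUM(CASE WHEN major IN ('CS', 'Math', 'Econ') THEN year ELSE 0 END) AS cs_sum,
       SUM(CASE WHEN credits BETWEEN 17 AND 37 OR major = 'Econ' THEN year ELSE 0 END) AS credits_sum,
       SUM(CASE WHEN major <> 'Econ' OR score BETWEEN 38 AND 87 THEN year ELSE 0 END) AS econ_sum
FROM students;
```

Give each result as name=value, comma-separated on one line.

cs_sum=4, credits_sum=23, econ_sum=33

[cs_sum: major IN ('CS', 'Math', 'Econ')]
student=Alice: ✓ → 1
student=Carmen: ✗
student=Wes: ✗
student=Vik: ✗
student=Ines: ✗
student=Priya: ✗
student=Mira: ✗
student=Gus: ✗
student=Omar: ✗
student=Kai: ✗
student=Zane: ✓ → 3
student=Uma: ✗
cs_sum = 1 + 3 = 4
—
[credits_sum: credits BETWEEN 17 AND 37 OR major = 'Econ']
student=Alice: ✓ → 1
student=Carmen: ✓ → 3
student=Wes: ✓ → 2
student=Vik: ✓ → 3
student=Ines: ✗
student=Priya: ✓ → 4
student=Mira: ✓ → 4
student=Gus: ✗
student=Omar: ✗
student=Kai: ✓ → 3
student=Zane: ✗
student=Uma: ✓ → 3
credits_sum = 1 + 3 + 2 + 3 + 4 + 4 + 3 + 3 = 23
—
[econ_sum: major <> 'Econ' OR score BETWEEN 38 AND 87]
student=Alice: ✗
student=Carmen: ✓ → 3
student=Wes: ✓ → 2
student=Vik: ✓ → 3
student=Ines: ✓ → 3
student=Priya: ✓ → 4
student=Mira: ✓ → 4
student=Gus: ✓ → 3
student=Omar: ✓ → 2
student=Kai: ✓ → 3
student=Zane: ✓ → 3
student=Uma: ✓ → 3
econ_sum = 3 + 2 + 3 + 3 + 4 + 4 + 3 + 2 + 3 + 3 + 3 = 33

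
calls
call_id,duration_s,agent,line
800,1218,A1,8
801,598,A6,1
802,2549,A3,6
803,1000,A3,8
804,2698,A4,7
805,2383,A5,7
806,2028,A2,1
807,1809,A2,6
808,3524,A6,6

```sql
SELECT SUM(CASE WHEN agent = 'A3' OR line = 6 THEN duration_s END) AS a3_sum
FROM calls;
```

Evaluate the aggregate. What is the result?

8882

call_id=800: ✗
call_id=801: ✗
call_id=802: ✓ → 2549
call_id=803: ✓ → 1000
call_id=804: ✗
call_id=805: ✗
call_id=806: ✗
call_id=807: ✓ → 1809
call_id=808: ✓ → 3524
a3_sum = 2549 + 1000 + 1809 + 3524 = 8882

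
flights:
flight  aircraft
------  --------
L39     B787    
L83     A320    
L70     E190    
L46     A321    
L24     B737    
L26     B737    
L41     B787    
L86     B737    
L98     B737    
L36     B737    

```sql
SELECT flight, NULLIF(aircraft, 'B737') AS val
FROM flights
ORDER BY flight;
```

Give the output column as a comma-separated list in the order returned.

NULL, NULL, NULL, B787, B787, A321, E190, A320, NULL, NULL

flight=L24: aircraft=B737 vs B737: equal → NULL
flight=L26: aircraft=B737 vs B737: equal → NULL
flight=L36: aircraft=B737 vs B737: equal → NULL
flight=L39: aircraft=B787 vs B737: differ → B787
flight=L41: aircraft=B787 vs B737: differ → B787
flight=L46: aircraft=A321 vs B737: differ → A321
flight=L70: aircraft=E190 vs B737: differ → E190
flight=L83: aircraft=A320 vs B737: differ → A320
flight=L86: aircraft=B737 vs B737: equal → NULL
flight=L98: aircraft=B737 vs B737: equal → NULL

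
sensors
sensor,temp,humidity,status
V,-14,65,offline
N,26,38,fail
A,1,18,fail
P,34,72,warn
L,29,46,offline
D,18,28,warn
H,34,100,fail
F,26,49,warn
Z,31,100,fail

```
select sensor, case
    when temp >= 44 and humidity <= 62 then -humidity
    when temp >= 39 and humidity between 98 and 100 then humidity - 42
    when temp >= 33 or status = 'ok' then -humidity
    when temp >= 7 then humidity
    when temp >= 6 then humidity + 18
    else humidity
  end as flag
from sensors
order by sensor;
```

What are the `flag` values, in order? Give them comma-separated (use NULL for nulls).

sensor=A: ELSE → 18
sensor=D: temp >= 7 → 28
sensor=F: temp >= 7 → 49
sensor=H: temp >= 33 or status = 'ok' → -100
sensor=L: temp >= 7 → 46
sensor=N: temp >= 7 → 38
sensor=P: temp >= 33 or status = 'ok' → -72
sensor=V: ELSE → 65
sensor=Z: temp >= 7 → 100

18, 28, 49, -100, 46, 38, -72, 65, 100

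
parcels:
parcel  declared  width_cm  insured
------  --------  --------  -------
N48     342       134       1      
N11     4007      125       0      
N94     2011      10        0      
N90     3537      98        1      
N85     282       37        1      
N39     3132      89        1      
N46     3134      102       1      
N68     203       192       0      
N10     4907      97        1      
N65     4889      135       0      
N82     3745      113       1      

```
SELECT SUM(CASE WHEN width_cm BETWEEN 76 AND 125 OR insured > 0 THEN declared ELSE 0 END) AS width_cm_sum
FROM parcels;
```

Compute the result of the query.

parcel=N48: ✓ → 342
parcel=N11: ✓ → 4007
parcel=N94: ✗
parcel=N90: ✓ → 3537
parcel=N85: ✓ → 282
parcel=N39: ✓ → 3132
parcel=N46: ✓ → 3134
parcel=N68: ✗
parcel=N10: ✓ → 4907
parcel=N65: ✗
parcel=N82: ✓ → 3745
width_cm_sum = 342 + 4007 + 3537 + 282 + 3132 + 3134 + 4907 + 3745 = 23086

23086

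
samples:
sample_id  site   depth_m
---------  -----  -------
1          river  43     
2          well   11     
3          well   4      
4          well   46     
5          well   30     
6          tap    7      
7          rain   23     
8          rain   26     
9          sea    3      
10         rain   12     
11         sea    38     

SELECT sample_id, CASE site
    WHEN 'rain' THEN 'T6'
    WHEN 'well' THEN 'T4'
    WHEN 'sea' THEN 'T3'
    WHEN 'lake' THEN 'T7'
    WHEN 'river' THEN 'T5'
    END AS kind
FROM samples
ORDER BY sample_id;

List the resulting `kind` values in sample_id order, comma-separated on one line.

T5, T4, T4, T4, T4, NULL, T6, T6, T3, T6, T3

sample_id=1: site='river' → T5
sample_id=2: site='well' → T4
sample_id=3: site='well' → T4
sample_id=4: site='well' → T4
sample_id=5: site='well' → T4
sample_id=6: (no match → NULL) → NULL
sample_id=7: site='rain' → T6
sample_id=8: site='rain' → T6
sample_id=9: site='sea' → T3
sample_id=10: site='rain' → T6
sample_id=11: site='sea' → T3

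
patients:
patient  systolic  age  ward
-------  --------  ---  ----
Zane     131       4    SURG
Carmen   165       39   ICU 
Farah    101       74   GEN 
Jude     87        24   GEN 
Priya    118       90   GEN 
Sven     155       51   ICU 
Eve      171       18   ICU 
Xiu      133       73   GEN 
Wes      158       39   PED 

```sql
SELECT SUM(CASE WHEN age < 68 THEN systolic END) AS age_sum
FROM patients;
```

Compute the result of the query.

patient=Zane: ✓ → 131
patient=Carmen: ✓ → 165
patient=Farah: ✗
patient=Jude: ✓ → 87
patient=Priya: ✗
patient=Sven: ✓ → 155
patient=Eve: ✓ → 171
patient=Xiu: ✗
patient=Wes: ✓ → 158
age_sum = 131 + 165 + 87 + 155 + 171 + 158 = 867

867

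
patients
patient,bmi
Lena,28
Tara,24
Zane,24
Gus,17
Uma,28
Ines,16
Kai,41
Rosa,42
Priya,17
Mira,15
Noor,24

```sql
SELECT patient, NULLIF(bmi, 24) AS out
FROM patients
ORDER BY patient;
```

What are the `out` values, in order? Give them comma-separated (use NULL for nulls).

17, 16, 41, 28, 15, NULL, 17, 42, NULL, 28, NULL

patient=Gus: bmi=17 vs 24: differ → 17
patient=Ines: bmi=16 vs 24: differ → 16
patient=Kai: bmi=41 vs 24: differ → 41
patient=Lena: bmi=28 vs 24: differ → 28
patient=Mira: bmi=15 vs 24: differ → 15
patient=Noor: bmi=24 vs 24: equal → NULL
patient=Priya: bmi=17 vs 24: differ → 17
patient=Rosa: bmi=42 vs 24: differ → 42
patient=Tara: bmi=24 vs 24: equal → NULL
patient=Uma: bmi=28 vs 24: differ → 28
patient=Zane: bmi=24 vs 24: equal → NULL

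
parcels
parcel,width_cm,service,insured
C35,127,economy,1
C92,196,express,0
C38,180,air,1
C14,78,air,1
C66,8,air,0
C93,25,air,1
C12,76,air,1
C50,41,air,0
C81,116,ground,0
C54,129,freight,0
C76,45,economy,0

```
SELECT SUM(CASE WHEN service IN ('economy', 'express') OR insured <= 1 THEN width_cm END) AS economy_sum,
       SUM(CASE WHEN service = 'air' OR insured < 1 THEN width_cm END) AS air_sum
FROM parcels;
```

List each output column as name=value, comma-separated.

[economy_sum: service IN ('economy', 'express') OR insured <= 1]
parcel=C35: ✓ → 127
parcel=C92: ✓ → 196
parcel=C38: ✓ → 180
parcel=C14: ✓ → 78
parcel=C66: ✓ → 8
parcel=C93: ✓ → 25
parcel=C12: ✓ → 76
parcel=C50: ✓ → 41
parcel=C81: ✓ → 116
parcel=C54: ✓ → 129
parcel=C76: ✓ → 45
economy_sum = 127 + 196 + 180 + 78 + 8 + 25 + 76 + 41 + 116 + 129 + 45 = 1021
—
[air_sum: service = 'air' OR insured < 1]
parcel=C35: ✗
parcel=C92: ✓ → 196
parcel=C38: ✓ → 180
parcel=C14: ✓ → 78
parcel=C66: ✓ → 8
parcel=C93: ✓ → 25
parcel=C12: ✓ → 76
parcel=C50: ✓ → 41
parcel=C81: ✓ → 116
parcel=C54: ✓ → 129
parcel=C76: ✓ → 45
air_sum = 196 + 180 + 78 + 8 + 25 + 76 + 41 + 116 + 129 + 45 = 894

economy_sum=1021, air_sum=894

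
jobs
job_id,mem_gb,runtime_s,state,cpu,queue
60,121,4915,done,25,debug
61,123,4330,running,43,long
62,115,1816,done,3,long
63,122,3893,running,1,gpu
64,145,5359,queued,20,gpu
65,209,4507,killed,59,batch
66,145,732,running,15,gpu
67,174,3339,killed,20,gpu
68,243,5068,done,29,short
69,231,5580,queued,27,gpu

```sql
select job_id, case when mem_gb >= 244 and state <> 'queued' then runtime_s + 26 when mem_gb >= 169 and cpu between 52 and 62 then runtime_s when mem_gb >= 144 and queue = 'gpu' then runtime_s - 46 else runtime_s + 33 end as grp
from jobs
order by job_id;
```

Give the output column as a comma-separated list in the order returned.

4948, 4363, 1849, 3926, 5313, 4507, 686, 3293, 5101, 5534

job_id=60: ELSE → 4948
job_id=61: ELSE → 4363
job_id=62: ELSE → 1849
job_id=63: ELSE → 3926
job_id=64: mem_gb >= 144 and queue = 'gpu' → 5313
job_id=65: mem_gb >= 169 and cpu between 52 and 62 → 4507
job_id=66: mem_gb >= 144 and queue = 'gpu' → 686
job_id=67: mem_gb >= 144 and queue = 'gpu' → 3293
job_id=68: ELSE → 5101
job_id=69: mem_gb >= 144 and queue = 'gpu' → 5534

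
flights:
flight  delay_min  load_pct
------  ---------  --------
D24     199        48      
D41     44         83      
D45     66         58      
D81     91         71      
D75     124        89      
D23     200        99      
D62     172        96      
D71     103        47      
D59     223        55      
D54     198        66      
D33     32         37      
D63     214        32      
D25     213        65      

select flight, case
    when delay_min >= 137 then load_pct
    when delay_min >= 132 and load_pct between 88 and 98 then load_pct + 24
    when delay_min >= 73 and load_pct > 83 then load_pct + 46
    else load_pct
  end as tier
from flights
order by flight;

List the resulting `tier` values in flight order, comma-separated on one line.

99, 48, 65, 37, 83, 58, 66, 55, 96, 32, 47, 135, 71

flight=D23: delay_min >= 137 → 99
flight=D24: delay_min >= 137 → 48
flight=D25: delay_min >= 137 → 65
flight=D33: ELSE → 37
flight=D41: ELSE → 83
flight=D45: ELSE → 58
flight=D54: delay_min >= 137 → 66
flight=D59: delay_min >= 137 → 55
flight=D62: delay_min >= 137 → 96
flight=D63: delay_min >= 137 → 32
flight=D71: ELSE → 47
flight=D75: delay_min >= 73 and load_pct > 83 → 135
flight=D81: ELSE → 71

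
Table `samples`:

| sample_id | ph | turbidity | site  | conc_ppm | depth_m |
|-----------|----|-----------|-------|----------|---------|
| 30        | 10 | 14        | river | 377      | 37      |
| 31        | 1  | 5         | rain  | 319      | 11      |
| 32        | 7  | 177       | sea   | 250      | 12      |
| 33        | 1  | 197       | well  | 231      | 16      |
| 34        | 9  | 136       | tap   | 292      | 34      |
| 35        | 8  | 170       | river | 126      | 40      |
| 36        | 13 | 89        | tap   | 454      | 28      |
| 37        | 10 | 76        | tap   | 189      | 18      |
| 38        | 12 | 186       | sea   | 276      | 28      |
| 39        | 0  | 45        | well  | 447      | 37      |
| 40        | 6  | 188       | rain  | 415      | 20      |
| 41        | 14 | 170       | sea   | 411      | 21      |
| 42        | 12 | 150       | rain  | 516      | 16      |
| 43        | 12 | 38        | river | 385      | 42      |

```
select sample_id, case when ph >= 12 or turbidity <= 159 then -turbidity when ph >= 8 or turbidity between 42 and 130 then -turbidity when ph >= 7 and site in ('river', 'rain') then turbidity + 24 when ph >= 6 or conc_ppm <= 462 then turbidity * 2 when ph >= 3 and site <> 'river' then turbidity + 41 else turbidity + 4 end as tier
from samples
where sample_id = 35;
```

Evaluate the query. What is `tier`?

sample_id = 35: ph=8, turbidity=170, site=river, conc_ppm=126, depth_m=40.
ph >= 12 or turbidity <= 159 → false
ph >= 8 or turbidity between 42 and 130 → true → -170

-170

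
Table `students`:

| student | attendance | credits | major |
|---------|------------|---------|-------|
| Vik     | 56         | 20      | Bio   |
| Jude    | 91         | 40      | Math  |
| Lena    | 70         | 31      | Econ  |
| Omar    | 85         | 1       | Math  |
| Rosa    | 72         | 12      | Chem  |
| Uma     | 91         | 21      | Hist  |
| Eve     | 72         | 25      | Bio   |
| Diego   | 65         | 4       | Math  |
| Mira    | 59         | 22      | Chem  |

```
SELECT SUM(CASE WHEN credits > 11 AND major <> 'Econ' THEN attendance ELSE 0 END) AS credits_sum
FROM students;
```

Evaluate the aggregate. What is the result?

student=Vik: ✓ → 56
student=Jude: ✓ → 91
student=Lena: ✗
student=Omar: ✗
student=Rosa: ✓ → 72
student=Uma: ✓ → 91
student=Eve: ✓ → 72
student=Diego: ✗
student=Mira: ✓ → 59
credits_sum = 56 + 91 + 72 + 91 + 72 + 59 = 441

441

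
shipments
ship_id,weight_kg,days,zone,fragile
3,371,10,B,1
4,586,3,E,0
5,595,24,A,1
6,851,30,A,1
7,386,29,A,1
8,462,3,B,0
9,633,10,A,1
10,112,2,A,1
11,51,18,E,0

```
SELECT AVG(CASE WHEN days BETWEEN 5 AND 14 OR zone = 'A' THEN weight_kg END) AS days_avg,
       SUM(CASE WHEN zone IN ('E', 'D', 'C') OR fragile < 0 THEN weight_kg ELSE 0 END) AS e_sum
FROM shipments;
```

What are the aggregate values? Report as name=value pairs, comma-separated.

[days_avg: days BETWEEN 5 AND 14 OR zone = 'A']
ship_id=3: ✓ → 371
ship_id=4: ✗
ship_id=5: ✓ → 595
ship_id=6: ✓ → 851
ship_id=7: ✓ → 386
ship_id=8: ✗
ship_id=9: ✓ → 633
ship_id=10: ✓ → 112
ship_id=11: ✗
days_avg = (371 + 595 + 851 + 386 + 633 + 112) / 6 = 491.3333333333
—
[e_sum: zone IN ('E', 'D', 'C') OR fragile < 0]
ship_id=3: ✗
ship_id=4: ✓ → 586
ship_id=5: ✗
ship_id=6: ✗
ship_id=7: ✗
ship_id=8: ✗
ship_id=9: ✗
ship_id=10: ✗
ship_id=11: ✓ → 51
e_sum = 586 + 51 = 637

days_avg=491.3333333333, e_sum=637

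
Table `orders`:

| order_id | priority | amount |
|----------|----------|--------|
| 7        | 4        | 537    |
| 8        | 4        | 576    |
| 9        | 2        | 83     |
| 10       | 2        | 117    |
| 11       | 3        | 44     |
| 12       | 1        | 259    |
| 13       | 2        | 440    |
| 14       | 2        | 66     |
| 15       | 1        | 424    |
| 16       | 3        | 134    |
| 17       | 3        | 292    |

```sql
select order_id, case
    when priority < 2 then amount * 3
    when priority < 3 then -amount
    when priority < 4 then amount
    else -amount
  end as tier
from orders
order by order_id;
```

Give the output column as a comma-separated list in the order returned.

-537, -576, -83, -117, 44, 777, -440, -66, 1272, 134, 292

order_id=7: ELSE → -537
order_id=8: ELSE → -576
order_id=9: priority < 3 → -83
order_id=10: priority < 3 → -117
order_id=11: priority < 4 → 44
order_id=12: priority < 2 → 777
order_id=13: priority < 3 → -440
order_id=14: priority < 3 → -66
order_id=15: priority < 2 → 1272
order_id=16: priority < 4 → 134
order_id=17: priority < 4 → 292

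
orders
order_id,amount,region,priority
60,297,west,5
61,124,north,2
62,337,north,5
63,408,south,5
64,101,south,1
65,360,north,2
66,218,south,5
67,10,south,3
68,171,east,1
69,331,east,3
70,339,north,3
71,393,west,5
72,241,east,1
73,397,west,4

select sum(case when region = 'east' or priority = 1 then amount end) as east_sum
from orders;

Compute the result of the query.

844

order_id=60: ✗
order_id=61: ✗
order_id=62: ✗
order_id=63: ✗
order_id=64: ✓ → 101
order_id=65: ✗
order_id=66: ✗
order_id=67: ✗
order_id=68: ✓ → 171
order_id=69: ✓ → 331
order_id=70: ✗
order_id=71: ✗
order_id=72: ✓ → 241
order_id=73: ✗
east_sum = 101 + 171 + 331 + 241 = 844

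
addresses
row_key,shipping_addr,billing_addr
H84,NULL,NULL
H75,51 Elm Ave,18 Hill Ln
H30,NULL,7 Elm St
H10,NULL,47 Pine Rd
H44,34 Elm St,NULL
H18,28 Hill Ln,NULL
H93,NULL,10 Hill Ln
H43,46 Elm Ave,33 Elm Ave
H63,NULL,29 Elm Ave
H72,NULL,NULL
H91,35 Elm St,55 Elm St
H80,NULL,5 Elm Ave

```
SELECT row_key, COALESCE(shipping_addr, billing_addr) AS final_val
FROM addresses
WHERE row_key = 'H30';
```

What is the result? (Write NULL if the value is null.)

7 Elm St

row_key = H30: shipping_addr=NULL, billing_addr=7 Elm St.
shipping_addr=NULL, billing_addr=7 Elm St → 7 Elm St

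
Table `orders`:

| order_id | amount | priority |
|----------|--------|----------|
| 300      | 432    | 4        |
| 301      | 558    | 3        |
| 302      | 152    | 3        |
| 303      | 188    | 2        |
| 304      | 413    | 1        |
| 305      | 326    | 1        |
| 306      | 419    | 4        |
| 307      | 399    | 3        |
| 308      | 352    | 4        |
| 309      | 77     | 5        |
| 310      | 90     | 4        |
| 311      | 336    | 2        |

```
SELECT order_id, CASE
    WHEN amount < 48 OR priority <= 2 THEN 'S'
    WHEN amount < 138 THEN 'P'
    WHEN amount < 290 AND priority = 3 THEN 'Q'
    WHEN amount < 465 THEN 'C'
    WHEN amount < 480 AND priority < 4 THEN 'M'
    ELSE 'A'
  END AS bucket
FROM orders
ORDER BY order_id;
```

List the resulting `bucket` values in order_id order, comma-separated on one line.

order_id=300: amount < 465 → C
order_id=301: ELSE → A
order_id=302: amount < 290 AND priority = 3 → Q
order_id=303: amount < 48 OR priority <= 2 → S
order_id=304: amount < 48 OR priority <= 2 → S
order_id=305: amount < 48 OR priority <= 2 → S
order_id=306: amount < 465 → C
order_id=307: amount < 465 → C
order_id=308: amount < 465 → C
order_id=309: amount < 138 → P
order_id=310: amount < 138 → P
order_id=311: amount < 48 OR priority <= 2 → S

C, A, Q, S, S, S, C, C, C, P, P, S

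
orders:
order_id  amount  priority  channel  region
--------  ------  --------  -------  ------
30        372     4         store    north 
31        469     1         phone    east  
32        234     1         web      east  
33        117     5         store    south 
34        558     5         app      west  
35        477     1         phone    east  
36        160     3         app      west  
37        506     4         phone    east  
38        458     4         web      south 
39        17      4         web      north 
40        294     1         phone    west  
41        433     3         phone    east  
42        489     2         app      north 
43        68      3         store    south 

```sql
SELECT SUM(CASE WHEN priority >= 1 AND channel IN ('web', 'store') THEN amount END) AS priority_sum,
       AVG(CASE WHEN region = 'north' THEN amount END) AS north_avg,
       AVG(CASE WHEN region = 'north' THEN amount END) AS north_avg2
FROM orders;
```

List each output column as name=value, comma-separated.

[priority_sum: priority >= 1 AND channel IN ('web', 'store')]
order_id=30: ✓ → 372
order_id=31: ✗
order_id=32: ✓ → 234
order_id=33: ✓ → 117
order_id=34: ✗
order_id=35: ✗
order_id=36: ✗
order_id=37: ✗
order_id=38: ✓ → 458
order_id=39: ✓ → 17
order_id=40: ✗
order_id=41: ✗
order_id=42: ✗
order_id=43: ✓ → 68
priority_sum = 372 + 234 + 117 + 458 + 17 + 68 = 1266
—
[north_avg: region = 'north']
order_id=30: ✓ → 372
order_id=31: ✗
order_id=32: ✗
order_id=33: ✗
order_id=34: ✗
order_id=35: ✗
order_id=36: ✗
order_id=37: ✗
order_id=38: ✗
order_id=39: ✓ → 17
order_id=40: ✗
order_id=41: ✗
order_id=42: ✓ → 489
order_id=43: ✗
north_avg = (372 + 17 + 489) / 3 = 292.6666666667
—
[north_avg2: region = 'north']
order_id=30: ✓ → 372
order_id=31: ✗
order_id=32: ✗
order_id=33: ✗
order_id=34: ✗
order_id=35: ✗
order_id=36: ✗
order_id=37: ✗
order_id=38: ✗
order_id=39: ✓ → 17
order_id=40: ✗
order_id=41: ✗
order_id=42: ✓ → 489
order_id=43: ✗
north_avg2 = (372 + 17 + 489) / 3 = 292.6666666667

priority_sum=1266, north_avg=292.6666666667, north_avg2=292.6666666667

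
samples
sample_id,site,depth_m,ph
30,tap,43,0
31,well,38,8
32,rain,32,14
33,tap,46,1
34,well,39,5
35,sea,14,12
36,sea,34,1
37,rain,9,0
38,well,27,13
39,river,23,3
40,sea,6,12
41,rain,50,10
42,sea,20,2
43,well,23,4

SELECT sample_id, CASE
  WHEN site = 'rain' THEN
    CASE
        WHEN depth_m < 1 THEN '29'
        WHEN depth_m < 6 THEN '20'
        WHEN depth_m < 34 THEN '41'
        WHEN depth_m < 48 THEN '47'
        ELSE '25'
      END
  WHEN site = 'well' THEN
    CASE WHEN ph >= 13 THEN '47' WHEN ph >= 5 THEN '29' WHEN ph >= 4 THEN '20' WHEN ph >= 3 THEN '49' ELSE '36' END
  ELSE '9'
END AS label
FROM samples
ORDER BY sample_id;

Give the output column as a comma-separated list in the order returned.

sample_id=30: site='tap' → outer ELSE → 9
sample_id=31: site='well' → inner[ph >= 5] → 29
sample_id=32: site='rain' → inner[depth_m < 34] → 41
sample_id=33: site='tap' → outer ELSE → 9
sample_id=34: site='well' → inner[ph >= 5] → 29
sample_id=35: site='sea' → outer ELSE → 9
sample_id=36: site='sea' → outer ELSE → 9
sample_id=37: site='rain' → inner[depth_m < 34] → 41
sample_id=38: site='well' → inner[ph >= 13] → 47
sample_id=39: site='river' → outer ELSE → 9
sample_id=40: site='sea' → outer ELSE → 9
sample_id=41: site='rain' → inner[ELSE] → 25
sample_id=42: site='sea' → outer ELSE → 9
sample_id=43: site='well' → inner[ph >= 4] → 20

9, 29, 41, 9, 29, 9, 9, 41, 47, 9, 9, 25, 9, 20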